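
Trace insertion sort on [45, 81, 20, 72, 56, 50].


Initial: [45, 81, 20, 72, 56, 50]
Insert 81: [45, 81, 20, 72, 56, 50]
Insert 20: [20, 45, 81, 72, 56, 50]
Insert 72: [20, 45, 72, 81, 56, 50]
Insert 56: [20, 45, 56, 72, 81, 50]
Insert 50: [20, 45, 50, 56, 72, 81]

Sorted: [20, 45, 50, 56, 72, 81]


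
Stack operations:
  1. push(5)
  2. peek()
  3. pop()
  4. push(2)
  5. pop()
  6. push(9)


push(5) -> [5]
peek()->5
pop()->5, []
push(2) -> [2]
pop()->2, []
push(9) -> [9]

Final stack: [9]


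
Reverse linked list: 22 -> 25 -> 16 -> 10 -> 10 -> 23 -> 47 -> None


Step 1: curr=22, set curr.next=prev(None) | reversed so far: 22
Step 2: curr=25, set curr.next=prev(22) | reversed so far: 25 -> 22
Step 3: curr=16, set curr.next=prev(25) | reversed so far: 16 -> 25 -> 22
Step 4: curr=10, set curr.next=prev(16) | reversed so far: 10 -> 16 -> 25 -> 22
Step 5: curr=10, set curr.next=prev(10) | reversed so far: 10 -> 10 -> 16 -> 25 -> 22
Step 6: curr=23, set curr.next=prev(10) | reversed so far: 23 -> 10 -> 10 -> 16 -> 25 -> 22
Step 7: curr=47, set curr.next=prev(23) | reversed so far: 47 -> 23 -> 10 -> 10 -> 16 -> 25 -> 22

47 -> 23 -> 10 -> 10 -> 16 -> 25 -> 22 -> None


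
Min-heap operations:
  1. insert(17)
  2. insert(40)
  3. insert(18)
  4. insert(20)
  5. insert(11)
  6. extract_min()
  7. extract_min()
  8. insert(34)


insert(17) -> [17]
insert(40) -> [17, 40]
insert(18) -> [17, 40, 18]
insert(20) -> [17, 20, 18, 40]
insert(11) -> [11, 17, 18, 40, 20]
extract_min()->11, [17, 20, 18, 40]
extract_min()->17, [18, 20, 40]
insert(34) -> [18, 20, 40, 34]

Final heap: [18, 20, 40, 34]


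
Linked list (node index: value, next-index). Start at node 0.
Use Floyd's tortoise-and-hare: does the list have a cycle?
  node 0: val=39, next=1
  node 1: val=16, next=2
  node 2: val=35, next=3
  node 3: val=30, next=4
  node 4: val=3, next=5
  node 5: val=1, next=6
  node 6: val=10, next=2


Floyd's tortoise (slow, +1) and hare (fast, +2):
  init: slow=0, fast=0
  step 1: slow=1, fast=2
  step 2: slow=2, fast=4
  step 3: slow=3, fast=6
  step 4: slow=4, fast=3
  step 5: slow=5, fast=5
  slow == fast at node 5: cycle detected

Cycle: yes


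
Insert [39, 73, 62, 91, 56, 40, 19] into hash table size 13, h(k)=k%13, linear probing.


Insert 39: h=0 -> slot 0
Insert 73: h=8 -> slot 8
Insert 62: h=10 -> slot 10
Insert 91: h=0, 1 probes -> slot 1
Insert 56: h=4 -> slot 4
Insert 40: h=1, 1 probes -> slot 2
Insert 19: h=6 -> slot 6

Table: [39, 91, 40, None, 56, None, 19, None, 73, None, 62, None, None]


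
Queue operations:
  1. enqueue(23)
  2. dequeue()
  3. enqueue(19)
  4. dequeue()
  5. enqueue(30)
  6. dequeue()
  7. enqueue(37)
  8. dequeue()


enqueue(23) -> [23]
dequeue()->23, []
enqueue(19) -> [19]
dequeue()->19, []
enqueue(30) -> [30]
dequeue()->30, []
enqueue(37) -> [37]
dequeue()->37, []

Final queue: []


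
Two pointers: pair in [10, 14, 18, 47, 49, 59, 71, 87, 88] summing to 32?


lo=0(10)+hi=8(88)=98
lo=0(10)+hi=7(87)=97
lo=0(10)+hi=6(71)=81
lo=0(10)+hi=5(59)=69
lo=0(10)+hi=4(49)=59
lo=0(10)+hi=3(47)=57
lo=0(10)+hi=2(18)=28
lo=1(14)+hi=2(18)=32

Yes: 14+18=32


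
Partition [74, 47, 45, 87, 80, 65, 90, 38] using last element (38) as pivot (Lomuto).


Pivot: 38
Place pivot at 0: [38, 47, 45, 87, 80, 65, 90, 74]

Partitioned: [38, 47, 45, 87, 80, 65, 90, 74]


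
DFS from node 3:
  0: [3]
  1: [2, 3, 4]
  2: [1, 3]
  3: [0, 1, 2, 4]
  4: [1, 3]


Visit 3, push [4, 2, 1, 0]
Visit 0, push []
Visit 1, push [4, 2]
Visit 2, push []
Visit 4, push []

DFS order: [3, 0, 1, 2, 4]


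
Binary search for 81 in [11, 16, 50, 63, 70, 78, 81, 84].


Step 1: lo=0, hi=7, mid=3, val=63
Step 2: lo=4, hi=7, mid=5, val=78
Step 3: lo=6, hi=7, mid=6, val=81

Found at index 6


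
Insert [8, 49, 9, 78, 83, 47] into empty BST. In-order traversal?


Insert 8: root
Insert 49: R from 8
Insert 9: R from 8 -> L from 49
Insert 78: R from 8 -> R from 49
Insert 83: R from 8 -> R from 49 -> R from 78
Insert 47: R from 8 -> L from 49 -> R from 9

In-order: [8, 9, 47, 49, 78, 83]


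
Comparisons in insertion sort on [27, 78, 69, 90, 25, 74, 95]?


Algorithm: insertion sort
Input: [27, 78, 69, 90, 25, 74, 95]
Sorted: [25, 27, 69, 74, 78, 90, 95]

12


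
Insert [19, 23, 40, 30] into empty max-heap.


Insert 19: [19]
Insert 23: [23, 19]
Insert 40: [40, 19, 23]
Insert 30: [40, 30, 23, 19]

Final heap: [40, 30, 23, 19]


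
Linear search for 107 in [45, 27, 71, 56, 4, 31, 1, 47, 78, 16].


i=0: 45!=107
i=1: 27!=107
i=2: 71!=107
i=3: 56!=107
i=4: 4!=107
i=5: 31!=107
i=6: 1!=107
i=7: 47!=107
i=8: 78!=107
i=9: 16!=107

Not found, 10 comps


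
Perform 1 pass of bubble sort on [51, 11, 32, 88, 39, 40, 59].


Initial: [51, 11, 32, 88, 39, 40, 59]
Pass 1: [11, 32, 51, 39, 40, 59, 88] (5 swaps)

After 1 pass: [11, 32, 51, 39, 40, 59, 88]


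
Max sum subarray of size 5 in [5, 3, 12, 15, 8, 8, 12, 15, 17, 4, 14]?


[0:5]: 43
[1:6]: 46
[2:7]: 55
[3:8]: 58
[4:9]: 60
[5:10]: 56
[6:11]: 62

Max: 62 at [6:11]


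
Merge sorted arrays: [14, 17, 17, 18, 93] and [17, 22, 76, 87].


Take 14 from A
Take 17 from A
Take 17 from A
Take 17 from B
Take 18 from A
Take 22 from B
Take 76 from B
Take 87 from B

Merged: [14, 17, 17, 17, 18, 22, 76, 87, 93]


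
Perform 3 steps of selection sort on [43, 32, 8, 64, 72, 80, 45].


Initial: [43, 32, 8, 64, 72, 80, 45]
Step 1: min=8 at 2
  Swap: [8, 32, 43, 64, 72, 80, 45]
Step 2: min=32 at 1
  Swap: [8, 32, 43, 64, 72, 80, 45]
Step 3: min=43 at 2
  Swap: [8, 32, 43, 64, 72, 80, 45]

After 3 steps: [8, 32, 43, 64, 72, 80, 45]


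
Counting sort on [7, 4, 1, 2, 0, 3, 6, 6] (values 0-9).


Input: [7, 4, 1, 2, 0, 3, 6, 6]
Counts: [1, 1, 1, 1, 1, 0, 2, 1, 0, 0]

Sorted: [0, 1, 2, 3, 4, 6, 6, 7]


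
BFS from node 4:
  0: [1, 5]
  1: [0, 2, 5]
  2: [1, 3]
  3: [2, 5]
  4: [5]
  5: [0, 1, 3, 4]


Visit 4, enqueue [5]
Visit 5, enqueue [0, 1, 3]
Visit 0, enqueue []
Visit 1, enqueue [2]
Visit 3, enqueue []
Visit 2, enqueue []

BFS order: [4, 5, 0, 1, 3, 2]


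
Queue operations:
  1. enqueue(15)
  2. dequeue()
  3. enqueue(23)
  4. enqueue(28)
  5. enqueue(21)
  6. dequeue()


enqueue(15) -> [15]
dequeue()->15, []
enqueue(23) -> [23]
enqueue(28) -> [23, 28]
enqueue(21) -> [23, 28, 21]
dequeue()->23, [28, 21]

Final queue: [28, 21]


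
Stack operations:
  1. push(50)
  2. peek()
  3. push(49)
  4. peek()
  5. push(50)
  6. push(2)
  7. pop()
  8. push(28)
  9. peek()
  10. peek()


push(50) -> [50]
peek()->50
push(49) -> [50, 49]
peek()->49
push(50) -> [50, 49, 50]
push(2) -> [50, 49, 50, 2]
pop()->2, [50, 49, 50]
push(28) -> [50, 49, 50, 28]
peek()->28
peek()->28

Final stack: [50, 49, 50, 28]


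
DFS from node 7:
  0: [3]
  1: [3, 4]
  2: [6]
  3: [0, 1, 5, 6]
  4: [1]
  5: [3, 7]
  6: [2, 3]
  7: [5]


Visit 7, push [5]
Visit 5, push [3]
Visit 3, push [6, 1, 0]
Visit 0, push []
Visit 1, push [4]
Visit 4, push []
Visit 6, push [2]
Visit 2, push []

DFS order: [7, 5, 3, 0, 1, 4, 6, 2]


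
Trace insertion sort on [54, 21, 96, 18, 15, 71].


Initial: [54, 21, 96, 18, 15, 71]
Insert 21: [21, 54, 96, 18, 15, 71]
Insert 96: [21, 54, 96, 18, 15, 71]
Insert 18: [18, 21, 54, 96, 15, 71]
Insert 15: [15, 18, 21, 54, 96, 71]
Insert 71: [15, 18, 21, 54, 71, 96]

Sorted: [15, 18, 21, 54, 71, 96]


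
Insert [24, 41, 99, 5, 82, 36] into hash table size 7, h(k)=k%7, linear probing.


Insert 24: h=3 -> slot 3
Insert 41: h=6 -> slot 6
Insert 99: h=1 -> slot 1
Insert 5: h=5 -> slot 5
Insert 82: h=5, 2 probes -> slot 0
Insert 36: h=1, 1 probes -> slot 2

Table: [82, 99, 36, 24, None, 5, 41]


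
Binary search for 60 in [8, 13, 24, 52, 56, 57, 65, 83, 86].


Step 1: lo=0, hi=8, mid=4, val=56
Step 2: lo=5, hi=8, mid=6, val=65
Step 3: lo=5, hi=5, mid=5, val=57

Not found


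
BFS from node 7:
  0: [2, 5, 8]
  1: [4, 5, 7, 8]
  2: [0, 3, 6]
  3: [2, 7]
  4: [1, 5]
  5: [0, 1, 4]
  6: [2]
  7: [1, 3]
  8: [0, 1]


Visit 7, enqueue [1, 3]
Visit 1, enqueue [4, 5, 8]
Visit 3, enqueue [2]
Visit 4, enqueue []
Visit 5, enqueue [0]
Visit 8, enqueue []
Visit 2, enqueue [6]
Visit 0, enqueue []
Visit 6, enqueue []

BFS order: [7, 1, 3, 4, 5, 8, 2, 0, 6]


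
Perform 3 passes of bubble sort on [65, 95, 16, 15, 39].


Initial: [65, 95, 16, 15, 39]
Pass 1: [65, 16, 15, 39, 95] (3 swaps)
Pass 2: [16, 15, 39, 65, 95] (3 swaps)
Pass 3: [15, 16, 39, 65, 95] (1 swaps)

After 3 passes: [15, 16, 39, 65, 95]


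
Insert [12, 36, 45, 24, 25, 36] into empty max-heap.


Insert 12: [12]
Insert 36: [36, 12]
Insert 45: [45, 12, 36]
Insert 24: [45, 24, 36, 12]
Insert 25: [45, 25, 36, 12, 24]
Insert 36: [45, 25, 36, 12, 24, 36]

Final heap: [45, 25, 36, 12, 24, 36]


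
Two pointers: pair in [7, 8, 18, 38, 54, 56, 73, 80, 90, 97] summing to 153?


lo=0(7)+hi=9(97)=104
lo=1(8)+hi=9(97)=105
lo=2(18)+hi=9(97)=115
lo=3(38)+hi=9(97)=135
lo=4(54)+hi=9(97)=151
lo=5(56)+hi=9(97)=153

Yes: 56+97=153


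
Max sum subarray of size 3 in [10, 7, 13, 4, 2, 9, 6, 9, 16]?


[0:3]: 30
[1:4]: 24
[2:5]: 19
[3:6]: 15
[4:7]: 17
[5:8]: 24
[6:9]: 31

Max: 31 at [6:9]


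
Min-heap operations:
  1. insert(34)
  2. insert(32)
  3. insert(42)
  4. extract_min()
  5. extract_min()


insert(34) -> [34]
insert(32) -> [32, 34]
insert(42) -> [32, 34, 42]
extract_min()->32, [34, 42]
extract_min()->34, [42]

Final heap: [42]


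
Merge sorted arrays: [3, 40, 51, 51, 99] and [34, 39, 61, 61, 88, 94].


Take 3 from A
Take 34 from B
Take 39 from B
Take 40 from A
Take 51 from A
Take 51 from A
Take 61 from B
Take 61 from B
Take 88 from B
Take 94 from B

Merged: [3, 34, 39, 40, 51, 51, 61, 61, 88, 94, 99]


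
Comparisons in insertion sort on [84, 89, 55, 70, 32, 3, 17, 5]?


Algorithm: insertion sort
Input: [84, 89, 55, 70, 32, 3, 17, 5]
Sorted: [3, 5, 17, 32, 55, 70, 84, 89]

28


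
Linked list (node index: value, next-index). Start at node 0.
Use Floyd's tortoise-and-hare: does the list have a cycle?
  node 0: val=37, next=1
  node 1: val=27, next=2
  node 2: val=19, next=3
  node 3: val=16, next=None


Floyd's tortoise (slow, +1) and hare (fast, +2):
  init: slow=0, fast=0
  step 1: slow=1, fast=2
  step 2: fast 2->3->None, no cycle

Cycle: no


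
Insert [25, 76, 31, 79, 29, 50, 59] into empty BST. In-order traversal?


Insert 25: root
Insert 76: R from 25
Insert 31: R from 25 -> L from 76
Insert 79: R from 25 -> R from 76
Insert 29: R from 25 -> L from 76 -> L from 31
Insert 50: R from 25 -> L from 76 -> R from 31
Insert 59: R from 25 -> L from 76 -> R from 31 -> R from 50

In-order: [25, 29, 31, 50, 59, 76, 79]


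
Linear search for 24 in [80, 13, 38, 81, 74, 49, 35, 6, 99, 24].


i=0: 80!=24
i=1: 13!=24
i=2: 38!=24
i=3: 81!=24
i=4: 74!=24
i=5: 49!=24
i=6: 35!=24
i=7: 6!=24
i=8: 99!=24
i=9: 24==24 found!

Found at 9, 10 comps


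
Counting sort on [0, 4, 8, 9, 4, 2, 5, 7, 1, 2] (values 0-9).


Input: [0, 4, 8, 9, 4, 2, 5, 7, 1, 2]
Counts: [1, 1, 2, 0, 2, 1, 0, 1, 1, 1]

Sorted: [0, 1, 2, 2, 4, 4, 5, 7, 8, 9]


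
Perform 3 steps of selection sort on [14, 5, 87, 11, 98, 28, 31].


Initial: [14, 5, 87, 11, 98, 28, 31]
Step 1: min=5 at 1
  Swap: [5, 14, 87, 11, 98, 28, 31]
Step 2: min=11 at 3
  Swap: [5, 11, 87, 14, 98, 28, 31]
Step 3: min=14 at 3
  Swap: [5, 11, 14, 87, 98, 28, 31]

After 3 steps: [5, 11, 14, 87, 98, 28, 31]


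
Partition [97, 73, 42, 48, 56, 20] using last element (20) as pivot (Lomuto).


Pivot: 20
Place pivot at 0: [20, 73, 42, 48, 56, 97]

Partitioned: [20, 73, 42, 48, 56, 97]


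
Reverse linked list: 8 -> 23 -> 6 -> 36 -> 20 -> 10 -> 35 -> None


Step 1: curr=8, set curr.next=prev(None) | reversed so far: 8
Step 2: curr=23, set curr.next=prev(8) | reversed so far: 23 -> 8
Step 3: curr=6, set curr.next=prev(23) | reversed so far: 6 -> 23 -> 8
Step 4: curr=36, set curr.next=prev(6) | reversed so far: 36 -> 6 -> 23 -> 8
Step 5: curr=20, set curr.next=prev(36) | reversed so far: 20 -> 36 -> 6 -> 23 -> 8
Step 6: curr=10, set curr.next=prev(20) | reversed so far: 10 -> 20 -> 36 -> 6 -> 23 -> 8
Step 7: curr=35, set curr.next=prev(10) | reversed so far: 35 -> 10 -> 20 -> 36 -> 6 -> 23 -> 8

35 -> 10 -> 20 -> 36 -> 6 -> 23 -> 8 -> None


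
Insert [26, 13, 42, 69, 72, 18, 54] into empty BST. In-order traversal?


Insert 26: root
Insert 13: L from 26
Insert 42: R from 26
Insert 69: R from 26 -> R from 42
Insert 72: R from 26 -> R from 42 -> R from 69
Insert 18: L from 26 -> R from 13
Insert 54: R from 26 -> R from 42 -> L from 69

In-order: [13, 18, 26, 42, 54, 69, 72]


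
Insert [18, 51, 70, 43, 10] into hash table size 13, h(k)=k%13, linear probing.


Insert 18: h=5 -> slot 5
Insert 51: h=12 -> slot 12
Insert 70: h=5, 1 probes -> slot 6
Insert 43: h=4 -> slot 4
Insert 10: h=10 -> slot 10

Table: [None, None, None, None, 43, 18, 70, None, None, None, 10, None, 51]


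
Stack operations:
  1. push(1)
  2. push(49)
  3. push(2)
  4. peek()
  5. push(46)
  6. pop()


push(1) -> [1]
push(49) -> [1, 49]
push(2) -> [1, 49, 2]
peek()->2
push(46) -> [1, 49, 2, 46]
pop()->46, [1, 49, 2]

Final stack: [1, 49, 2]


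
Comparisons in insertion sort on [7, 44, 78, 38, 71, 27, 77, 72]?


Algorithm: insertion sort
Input: [7, 44, 78, 38, 71, 27, 77, 72]
Sorted: [7, 27, 38, 44, 71, 72, 77, 78]

17


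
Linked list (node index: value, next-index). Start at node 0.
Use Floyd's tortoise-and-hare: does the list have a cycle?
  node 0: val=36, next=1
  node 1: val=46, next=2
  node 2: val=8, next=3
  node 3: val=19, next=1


Floyd's tortoise (slow, +1) and hare (fast, +2):
  init: slow=0, fast=0
  step 1: slow=1, fast=2
  step 2: slow=2, fast=1
  step 3: slow=3, fast=3
  slow == fast at node 3: cycle detected

Cycle: yes


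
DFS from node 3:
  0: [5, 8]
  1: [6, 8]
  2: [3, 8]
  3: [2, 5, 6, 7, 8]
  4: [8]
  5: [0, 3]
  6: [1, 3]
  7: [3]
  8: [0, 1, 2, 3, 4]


Visit 3, push [8, 7, 6, 5, 2]
Visit 2, push [8]
Visit 8, push [4, 1, 0]
Visit 0, push [5]
Visit 5, push []
Visit 1, push [6]
Visit 6, push []
Visit 4, push []
Visit 7, push []

DFS order: [3, 2, 8, 0, 5, 1, 6, 4, 7]


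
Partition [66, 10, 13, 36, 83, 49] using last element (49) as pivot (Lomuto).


Pivot: 49
  10 <= 49: swap -> [10, 66, 13, 36, 83, 49]
  13 <= 49: swap -> [10, 13, 66, 36, 83, 49]
  36 <= 49: swap -> [10, 13, 36, 66, 83, 49]
Place pivot at 3: [10, 13, 36, 49, 83, 66]

Partitioned: [10, 13, 36, 49, 83, 66]


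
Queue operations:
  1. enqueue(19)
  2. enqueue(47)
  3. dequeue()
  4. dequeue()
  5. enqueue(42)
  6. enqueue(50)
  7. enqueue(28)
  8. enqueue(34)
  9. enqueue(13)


enqueue(19) -> [19]
enqueue(47) -> [19, 47]
dequeue()->19, [47]
dequeue()->47, []
enqueue(42) -> [42]
enqueue(50) -> [42, 50]
enqueue(28) -> [42, 50, 28]
enqueue(34) -> [42, 50, 28, 34]
enqueue(13) -> [42, 50, 28, 34, 13]

Final queue: [42, 50, 28, 34, 13]


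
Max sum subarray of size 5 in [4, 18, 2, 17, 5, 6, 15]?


[0:5]: 46
[1:6]: 48
[2:7]: 45

Max: 48 at [1:6]


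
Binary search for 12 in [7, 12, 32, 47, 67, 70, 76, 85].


Step 1: lo=0, hi=7, mid=3, val=47
Step 2: lo=0, hi=2, mid=1, val=12

Found at index 1


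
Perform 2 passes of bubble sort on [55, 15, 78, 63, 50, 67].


Initial: [55, 15, 78, 63, 50, 67]
Pass 1: [15, 55, 63, 50, 67, 78] (4 swaps)
Pass 2: [15, 55, 50, 63, 67, 78] (1 swaps)

After 2 passes: [15, 55, 50, 63, 67, 78]


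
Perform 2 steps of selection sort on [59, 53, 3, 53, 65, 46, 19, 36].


Initial: [59, 53, 3, 53, 65, 46, 19, 36]
Step 1: min=3 at 2
  Swap: [3, 53, 59, 53, 65, 46, 19, 36]
Step 2: min=19 at 6
  Swap: [3, 19, 59, 53, 65, 46, 53, 36]

After 2 steps: [3, 19, 59, 53, 65, 46, 53, 36]


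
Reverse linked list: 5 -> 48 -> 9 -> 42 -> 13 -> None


Step 1: curr=5, set curr.next=prev(None) | reversed so far: 5
Step 2: curr=48, set curr.next=prev(5) | reversed so far: 48 -> 5
Step 3: curr=9, set curr.next=prev(48) | reversed so far: 9 -> 48 -> 5
Step 4: curr=42, set curr.next=prev(9) | reversed so far: 42 -> 9 -> 48 -> 5
Step 5: curr=13, set curr.next=prev(42) | reversed so far: 13 -> 42 -> 9 -> 48 -> 5

13 -> 42 -> 9 -> 48 -> 5 -> None


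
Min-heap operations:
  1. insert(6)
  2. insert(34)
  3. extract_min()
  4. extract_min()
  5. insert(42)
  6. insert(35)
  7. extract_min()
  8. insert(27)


insert(6) -> [6]
insert(34) -> [6, 34]
extract_min()->6, [34]
extract_min()->34, []
insert(42) -> [42]
insert(35) -> [35, 42]
extract_min()->35, [42]
insert(27) -> [27, 42]

Final heap: [27, 42]


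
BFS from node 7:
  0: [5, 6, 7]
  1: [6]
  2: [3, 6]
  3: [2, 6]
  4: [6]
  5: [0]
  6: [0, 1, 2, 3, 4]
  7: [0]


Visit 7, enqueue [0]
Visit 0, enqueue [5, 6]
Visit 5, enqueue []
Visit 6, enqueue [1, 2, 3, 4]
Visit 1, enqueue []
Visit 2, enqueue []
Visit 3, enqueue []
Visit 4, enqueue []

BFS order: [7, 0, 5, 6, 1, 2, 3, 4]


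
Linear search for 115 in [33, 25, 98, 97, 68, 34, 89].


i=0: 33!=115
i=1: 25!=115
i=2: 98!=115
i=3: 97!=115
i=4: 68!=115
i=5: 34!=115
i=6: 89!=115

Not found, 7 comps


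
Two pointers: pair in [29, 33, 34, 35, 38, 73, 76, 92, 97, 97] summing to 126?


lo=0(29)+hi=9(97)=126

Yes: 29+97=126


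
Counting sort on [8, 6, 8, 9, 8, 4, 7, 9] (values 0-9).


Input: [8, 6, 8, 9, 8, 4, 7, 9]
Counts: [0, 0, 0, 0, 1, 0, 1, 1, 3, 2]

Sorted: [4, 6, 7, 8, 8, 8, 9, 9]


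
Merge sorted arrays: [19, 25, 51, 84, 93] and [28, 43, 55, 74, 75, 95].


Take 19 from A
Take 25 from A
Take 28 from B
Take 43 from B
Take 51 from A
Take 55 from B
Take 74 from B
Take 75 from B
Take 84 from A
Take 93 from A

Merged: [19, 25, 28, 43, 51, 55, 74, 75, 84, 93, 95]


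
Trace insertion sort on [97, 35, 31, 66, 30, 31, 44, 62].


Initial: [97, 35, 31, 66, 30, 31, 44, 62]
Insert 35: [35, 97, 31, 66, 30, 31, 44, 62]
Insert 31: [31, 35, 97, 66, 30, 31, 44, 62]
Insert 66: [31, 35, 66, 97, 30, 31, 44, 62]
Insert 30: [30, 31, 35, 66, 97, 31, 44, 62]
Insert 31: [30, 31, 31, 35, 66, 97, 44, 62]
Insert 44: [30, 31, 31, 35, 44, 66, 97, 62]
Insert 62: [30, 31, 31, 35, 44, 62, 66, 97]

Sorted: [30, 31, 31, 35, 44, 62, 66, 97]


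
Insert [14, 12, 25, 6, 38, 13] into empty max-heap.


Insert 14: [14]
Insert 12: [14, 12]
Insert 25: [25, 12, 14]
Insert 6: [25, 12, 14, 6]
Insert 38: [38, 25, 14, 6, 12]
Insert 13: [38, 25, 14, 6, 12, 13]

Final heap: [38, 25, 14, 6, 12, 13]


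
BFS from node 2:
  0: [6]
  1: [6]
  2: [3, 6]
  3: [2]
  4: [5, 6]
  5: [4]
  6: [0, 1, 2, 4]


Visit 2, enqueue [3, 6]
Visit 3, enqueue []
Visit 6, enqueue [0, 1, 4]
Visit 0, enqueue []
Visit 1, enqueue []
Visit 4, enqueue [5]
Visit 5, enqueue []

BFS order: [2, 3, 6, 0, 1, 4, 5]


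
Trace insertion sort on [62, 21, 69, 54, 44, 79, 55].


Initial: [62, 21, 69, 54, 44, 79, 55]
Insert 21: [21, 62, 69, 54, 44, 79, 55]
Insert 69: [21, 62, 69, 54, 44, 79, 55]
Insert 54: [21, 54, 62, 69, 44, 79, 55]
Insert 44: [21, 44, 54, 62, 69, 79, 55]
Insert 79: [21, 44, 54, 62, 69, 79, 55]
Insert 55: [21, 44, 54, 55, 62, 69, 79]

Sorted: [21, 44, 54, 55, 62, 69, 79]


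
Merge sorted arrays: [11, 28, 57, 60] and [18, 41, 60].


Take 11 from A
Take 18 from B
Take 28 from A
Take 41 from B
Take 57 from A
Take 60 from A

Merged: [11, 18, 28, 41, 57, 60, 60]


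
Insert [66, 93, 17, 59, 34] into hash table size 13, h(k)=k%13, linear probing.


Insert 66: h=1 -> slot 1
Insert 93: h=2 -> slot 2
Insert 17: h=4 -> slot 4
Insert 59: h=7 -> slot 7
Insert 34: h=8 -> slot 8

Table: [None, 66, 93, None, 17, None, None, 59, 34, None, None, None, None]


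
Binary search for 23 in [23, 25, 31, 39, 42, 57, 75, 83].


Step 1: lo=0, hi=7, mid=3, val=39
Step 2: lo=0, hi=2, mid=1, val=25
Step 3: lo=0, hi=0, mid=0, val=23

Found at index 0


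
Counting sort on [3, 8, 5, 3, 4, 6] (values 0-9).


Input: [3, 8, 5, 3, 4, 6]
Counts: [0, 0, 0, 2, 1, 1, 1, 0, 1, 0]

Sorted: [3, 3, 4, 5, 6, 8]


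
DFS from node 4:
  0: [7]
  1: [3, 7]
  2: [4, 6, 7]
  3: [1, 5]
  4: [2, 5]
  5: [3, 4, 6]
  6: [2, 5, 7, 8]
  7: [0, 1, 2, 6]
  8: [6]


Visit 4, push [5, 2]
Visit 2, push [7, 6]
Visit 6, push [8, 7, 5]
Visit 5, push [3]
Visit 3, push [1]
Visit 1, push [7]
Visit 7, push [0]
Visit 0, push []
Visit 8, push []

DFS order: [4, 2, 6, 5, 3, 1, 7, 0, 8]


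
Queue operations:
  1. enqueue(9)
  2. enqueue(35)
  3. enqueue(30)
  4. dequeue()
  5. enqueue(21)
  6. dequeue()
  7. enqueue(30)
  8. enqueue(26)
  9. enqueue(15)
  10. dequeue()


enqueue(9) -> [9]
enqueue(35) -> [9, 35]
enqueue(30) -> [9, 35, 30]
dequeue()->9, [35, 30]
enqueue(21) -> [35, 30, 21]
dequeue()->35, [30, 21]
enqueue(30) -> [30, 21, 30]
enqueue(26) -> [30, 21, 30, 26]
enqueue(15) -> [30, 21, 30, 26, 15]
dequeue()->30, [21, 30, 26, 15]

Final queue: [21, 30, 26, 15]


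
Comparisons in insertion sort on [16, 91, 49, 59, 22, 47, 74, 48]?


Algorithm: insertion sort
Input: [16, 91, 49, 59, 22, 47, 74, 48]
Sorted: [16, 22, 47, 48, 49, 59, 74, 91]

20


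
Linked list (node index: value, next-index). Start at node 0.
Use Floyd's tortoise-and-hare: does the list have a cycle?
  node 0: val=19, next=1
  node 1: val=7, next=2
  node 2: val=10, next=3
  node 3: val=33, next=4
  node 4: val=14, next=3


Floyd's tortoise (slow, +1) and hare (fast, +2):
  init: slow=0, fast=0
  step 1: slow=1, fast=2
  step 2: slow=2, fast=4
  step 3: slow=3, fast=4
  step 4: slow=4, fast=4
  slow == fast at node 4: cycle detected

Cycle: yes


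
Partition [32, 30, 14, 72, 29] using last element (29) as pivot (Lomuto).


Pivot: 29
  14 <= 29: swap -> [14, 30, 32, 72, 29]
Place pivot at 1: [14, 29, 32, 72, 30]

Partitioned: [14, 29, 32, 72, 30]


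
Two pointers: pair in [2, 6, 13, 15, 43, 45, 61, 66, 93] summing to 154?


lo=0(2)+hi=8(93)=95
lo=1(6)+hi=8(93)=99
lo=2(13)+hi=8(93)=106
lo=3(15)+hi=8(93)=108
lo=4(43)+hi=8(93)=136
lo=5(45)+hi=8(93)=138
lo=6(61)+hi=8(93)=154

Yes: 61+93=154


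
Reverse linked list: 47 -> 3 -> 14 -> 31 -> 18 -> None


Step 1: curr=47, set curr.next=prev(None) | reversed so far: 47
Step 2: curr=3, set curr.next=prev(47) | reversed so far: 3 -> 47
Step 3: curr=14, set curr.next=prev(3) | reversed so far: 14 -> 3 -> 47
Step 4: curr=31, set curr.next=prev(14) | reversed so far: 31 -> 14 -> 3 -> 47
Step 5: curr=18, set curr.next=prev(31) | reversed so far: 18 -> 31 -> 14 -> 3 -> 47

18 -> 31 -> 14 -> 3 -> 47 -> None


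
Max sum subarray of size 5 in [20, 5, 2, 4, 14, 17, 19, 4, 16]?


[0:5]: 45
[1:6]: 42
[2:7]: 56
[3:8]: 58
[4:9]: 70

Max: 70 at [4:9]


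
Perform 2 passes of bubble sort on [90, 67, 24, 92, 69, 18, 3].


Initial: [90, 67, 24, 92, 69, 18, 3]
Pass 1: [67, 24, 90, 69, 18, 3, 92] (5 swaps)
Pass 2: [24, 67, 69, 18, 3, 90, 92] (4 swaps)

After 2 passes: [24, 67, 69, 18, 3, 90, 92]


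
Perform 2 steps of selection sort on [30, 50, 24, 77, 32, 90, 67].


Initial: [30, 50, 24, 77, 32, 90, 67]
Step 1: min=24 at 2
  Swap: [24, 50, 30, 77, 32, 90, 67]
Step 2: min=30 at 2
  Swap: [24, 30, 50, 77, 32, 90, 67]

After 2 steps: [24, 30, 50, 77, 32, 90, 67]


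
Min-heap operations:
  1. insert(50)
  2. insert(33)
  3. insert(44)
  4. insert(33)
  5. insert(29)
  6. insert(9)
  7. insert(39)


insert(50) -> [50]
insert(33) -> [33, 50]
insert(44) -> [33, 50, 44]
insert(33) -> [33, 33, 44, 50]
insert(29) -> [29, 33, 44, 50, 33]
insert(9) -> [9, 33, 29, 50, 33, 44]
insert(39) -> [9, 33, 29, 50, 33, 44, 39]

Final heap: [9, 33, 29, 50, 33, 44, 39]


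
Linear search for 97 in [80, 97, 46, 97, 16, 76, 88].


i=0: 80!=97
i=1: 97==97 found!

Found at 1, 2 comps


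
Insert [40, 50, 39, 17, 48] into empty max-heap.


Insert 40: [40]
Insert 50: [50, 40]
Insert 39: [50, 40, 39]
Insert 17: [50, 40, 39, 17]
Insert 48: [50, 48, 39, 17, 40]

Final heap: [50, 48, 39, 17, 40]


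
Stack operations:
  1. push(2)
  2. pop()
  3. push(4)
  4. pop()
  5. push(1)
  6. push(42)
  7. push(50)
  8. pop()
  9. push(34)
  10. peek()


push(2) -> [2]
pop()->2, []
push(4) -> [4]
pop()->4, []
push(1) -> [1]
push(42) -> [1, 42]
push(50) -> [1, 42, 50]
pop()->50, [1, 42]
push(34) -> [1, 42, 34]
peek()->34

Final stack: [1, 42, 34]


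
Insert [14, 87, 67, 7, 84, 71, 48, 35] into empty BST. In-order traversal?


Insert 14: root
Insert 87: R from 14
Insert 67: R from 14 -> L from 87
Insert 7: L from 14
Insert 84: R from 14 -> L from 87 -> R from 67
Insert 71: R from 14 -> L from 87 -> R from 67 -> L from 84
Insert 48: R from 14 -> L from 87 -> L from 67
Insert 35: R from 14 -> L from 87 -> L from 67 -> L from 48

In-order: [7, 14, 35, 48, 67, 71, 84, 87]


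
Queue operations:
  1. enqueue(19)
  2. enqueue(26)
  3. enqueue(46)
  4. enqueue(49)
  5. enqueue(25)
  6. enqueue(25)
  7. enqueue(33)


enqueue(19) -> [19]
enqueue(26) -> [19, 26]
enqueue(46) -> [19, 26, 46]
enqueue(49) -> [19, 26, 46, 49]
enqueue(25) -> [19, 26, 46, 49, 25]
enqueue(25) -> [19, 26, 46, 49, 25, 25]
enqueue(33) -> [19, 26, 46, 49, 25, 25, 33]

Final queue: [19, 26, 46, 49, 25, 25, 33]


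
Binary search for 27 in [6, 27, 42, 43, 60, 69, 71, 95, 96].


Step 1: lo=0, hi=8, mid=4, val=60
Step 2: lo=0, hi=3, mid=1, val=27

Found at index 1


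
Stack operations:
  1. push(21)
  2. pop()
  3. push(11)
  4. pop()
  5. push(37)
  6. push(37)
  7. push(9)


push(21) -> [21]
pop()->21, []
push(11) -> [11]
pop()->11, []
push(37) -> [37]
push(37) -> [37, 37]
push(9) -> [37, 37, 9]

Final stack: [37, 37, 9]


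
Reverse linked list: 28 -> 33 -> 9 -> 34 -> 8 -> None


Step 1: curr=28, set curr.next=prev(None) | reversed so far: 28
Step 2: curr=33, set curr.next=prev(28) | reversed so far: 33 -> 28
Step 3: curr=9, set curr.next=prev(33) | reversed so far: 9 -> 33 -> 28
Step 4: curr=34, set curr.next=prev(9) | reversed so far: 34 -> 9 -> 33 -> 28
Step 5: curr=8, set curr.next=prev(34) | reversed so far: 8 -> 34 -> 9 -> 33 -> 28

8 -> 34 -> 9 -> 33 -> 28 -> None


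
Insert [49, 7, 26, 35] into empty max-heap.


Insert 49: [49]
Insert 7: [49, 7]
Insert 26: [49, 7, 26]
Insert 35: [49, 35, 26, 7]

Final heap: [49, 35, 26, 7]


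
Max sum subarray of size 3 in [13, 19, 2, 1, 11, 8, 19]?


[0:3]: 34
[1:4]: 22
[2:5]: 14
[3:6]: 20
[4:7]: 38

Max: 38 at [4:7]


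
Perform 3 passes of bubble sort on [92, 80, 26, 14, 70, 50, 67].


Initial: [92, 80, 26, 14, 70, 50, 67]
Pass 1: [80, 26, 14, 70, 50, 67, 92] (6 swaps)
Pass 2: [26, 14, 70, 50, 67, 80, 92] (5 swaps)
Pass 3: [14, 26, 50, 67, 70, 80, 92] (3 swaps)

After 3 passes: [14, 26, 50, 67, 70, 80, 92]


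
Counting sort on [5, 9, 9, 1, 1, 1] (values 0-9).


Input: [5, 9, 9, 1, 1, 1]
Counts: [0, 3, 0, 0, 0, 1, 0, 0, 0, 2]

Sorted: [1, 1, 1, 5, 9, 9]


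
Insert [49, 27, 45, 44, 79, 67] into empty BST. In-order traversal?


Insert 49: root
Insert 27: L from 49
Insert 45: L from 49 -> R from 27
Insert 44: L from 49 -> R from 27 -> L from 45
Insert 79: R from 49
Insert 67: R from 49 -> L from 79

In-order: [27, 44, 45, 49, 67, 79]


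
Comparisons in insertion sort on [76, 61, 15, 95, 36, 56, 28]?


Algorithm: insertion sort
Input: [76, 61, 15, 95, 36, 56, 28]
Sorted: [15, 28, 36, 56, 61, 76, 95]

18


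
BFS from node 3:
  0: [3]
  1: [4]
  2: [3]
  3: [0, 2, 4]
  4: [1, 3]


Visit 3, enqueue [0, 2, 4]
Visit 0, enqueue []
Visit 2, enqueue []
Visit 4, enqueue [1]
Visit 1, enqueue []

BFS order: [3, 0, 2, 4, 1]


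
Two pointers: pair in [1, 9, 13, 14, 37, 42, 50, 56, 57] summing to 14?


lo=0(1)+hi=8(57)=58
lo=0(1)+hi=7(56)=57
lo=0(1)+hi=6(50)=51
lo=0(1)+hi=5(42)=43
lo=0(1)+hi=4(37)=38
lo=0(1)+hi=3(14)=15
lo=0(1)+hi=2(13)=14

Yes: 1+13=14


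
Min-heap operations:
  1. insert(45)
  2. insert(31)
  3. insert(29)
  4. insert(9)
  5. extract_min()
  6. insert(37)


insert(45) -> [45]
insert(31) -> [31, 45]
insert(29) -> [29, 45, 31]
insert(9) -> [9, 29, 31, 45]
extract_min()->9, [29, 45, 31]
insert(37) -> [29, 37, 31, 45]

Final heap: [29, 37, 31, 45]


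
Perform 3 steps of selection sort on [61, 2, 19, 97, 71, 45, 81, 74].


Initial: [61, 2, 19, 97, 71, 45, 81, 74]
Step 1: min=2 at 1
  Swap: [2, 61, 19, 97, 71, 45, 81, 74]
Step 2: min=19 at 2
  Swap: [2, 19, 61, 97, 71, 45, 81, 74]
Step 3: min=45 at 5
  Swap: [2, 19, 45, 97, 71, 61, 81, 74]

After 3 steps: [2, 19, 45, 97, 71, 61, 81, 74]


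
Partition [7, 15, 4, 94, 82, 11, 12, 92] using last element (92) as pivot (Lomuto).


Pivot: 92
  7 <= 92: advance i (no swap)
  15 <= 92: advance i (no swap)
  4 <= 92: advance i (no swap)
  82 <= 92: swap -> [7, 15, 4, 82, 94, 11, 12, 92]
  11 <= 92: swap -> [7, 15, 4, 82, 11, 94, 12, 92]
  12 <= 92: swap -> [7, 15, 4, 82, 11, 12, 94, 92]
Place pivot at 6: [7, 15, 4, 82, 11, 12, 92, 94]

Partitioned: [7, 15, 4, 82, 11, 12, 92, 94]


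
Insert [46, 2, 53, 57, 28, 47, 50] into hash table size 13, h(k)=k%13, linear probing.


Insert 46: h=7 -> slot 7
Insert 2: h=2 -> slot 2
Insert 53: h=1 -> slot 1
Insert 57: h=5 -> slot 5
Insert 28: h=2, 1 probes -> slot 3
Insert 47: h=8 -> slot 8
Insert 50: h=11 -> slot 11

Table: [None, 53, 2, 28, None, 57, None, 46, 47, None, None, 50, None]


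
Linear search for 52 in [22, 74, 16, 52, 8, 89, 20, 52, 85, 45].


i=0: 22!=52
i=1: 74!=52
i=2: 16!=52
i=3: 52==52 found!

Found at 3, 4 comps


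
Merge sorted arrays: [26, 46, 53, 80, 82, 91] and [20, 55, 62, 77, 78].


Take 20 from B
Take 26 from A
Take 46 from A
Take 53 from A
Take 55 from B
Take 62 from B
Take 77 from B
Take 78 from B

Merged: [20, 26, 46, 53, 55, 62, 77, 78, 80, 82, 91]


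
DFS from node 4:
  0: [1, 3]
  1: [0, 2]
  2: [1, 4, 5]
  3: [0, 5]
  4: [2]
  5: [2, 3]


Visit 4, push [2]
Visit 2, push [5, 1]
Visit 1, push [0]
Visit 0, push [3]
Visit 3, push [5]
Visit 5, push []

DFS order: [4, 2, 1, 0, 3, 5]


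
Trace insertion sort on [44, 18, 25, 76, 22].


Initial: [44, 18, 25, 76, 22]
Insert 18: [18, 44, 25, 76, 22]
Insert 25: [18, 25, 44, 76, 22]
Insert 76: [18, 25, 44, 76, 22]
Insert 22: [18, 22, 25, 44, 76]

Sorted: [18, 22, 25, 44, 76]


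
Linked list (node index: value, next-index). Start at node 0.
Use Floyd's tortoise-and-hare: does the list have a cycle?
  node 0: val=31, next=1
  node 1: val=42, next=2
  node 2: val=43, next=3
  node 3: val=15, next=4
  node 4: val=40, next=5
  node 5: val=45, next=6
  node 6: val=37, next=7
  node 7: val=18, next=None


Floyd's tortoise (slow, +1) and hare (fast, +2):
  init: slow=0, fast=0
  step 1: slow=1, fast=2
  step 2: slow=2, fast=4
  step 3: slow=3, fast=6
  step 4: fast 6->7->None, no cycle

Cycle: no


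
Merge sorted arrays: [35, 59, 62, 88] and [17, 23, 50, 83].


Take 17 from B
Take 23 from B
Take 35 from A
Take 50 from B
Take 59 from A
Take 62 from A
Take 83 from B

Merged: [17, 23, 35, 50, 59, 62, 83, 88]


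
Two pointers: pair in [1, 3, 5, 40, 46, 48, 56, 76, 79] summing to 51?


lo=0(1)+hi=8(79)=80
lo=0(1)+hi=7(76)=77
lo=0(1)+hi=6(56)=57
lo=0(1)+hi=5(48)=49
lo=1(3)+hi=5(48)=51

Yes: 3+48=51


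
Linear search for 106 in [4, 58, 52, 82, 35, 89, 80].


i=0: 4!=106
i=1: 58!=106
i=2: 52!=106
i=3: 82!=106
i=4: 35!=106
i=5: 89!=106
i=6: 80!=106

Not found, 7 comps


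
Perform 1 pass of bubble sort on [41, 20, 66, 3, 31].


Initial: [41, 20, 66, 3, 31]
Pass 1: [20, 41, 3, 31, 66] (3 swaps)

After 1 pass: [20, 41, 3, 31, 66]


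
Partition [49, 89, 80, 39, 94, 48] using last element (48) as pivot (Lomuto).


Pivot: 48
  39 <= 48: swap -> [39, 89, 80, 49, 94, 48]
Place pivot at 1: [39, 48, 80, 49, 94, 89]

Partitioned: [39, 48, 80, 49, 94, 89]


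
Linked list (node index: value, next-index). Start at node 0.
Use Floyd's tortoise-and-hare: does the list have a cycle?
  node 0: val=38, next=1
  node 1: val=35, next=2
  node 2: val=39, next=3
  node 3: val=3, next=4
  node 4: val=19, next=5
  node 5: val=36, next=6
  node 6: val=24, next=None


Floyd's tortoise (slow, +1) and hare (fast, +2):
  init: slow=0, fast=0
  step 1: slow=1, fast=2
  step 2: slow=2, fast=4
  step 3: slow=3, fast=6
  step 4: fast -> None, no cycle

Cycle: no


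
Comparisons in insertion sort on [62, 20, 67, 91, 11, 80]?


Algorithm: insertion sort
Input: [62, 20, 67, 91, 11, 80]
Sorted: [11, 20, 62, 67, 80, 91]

9


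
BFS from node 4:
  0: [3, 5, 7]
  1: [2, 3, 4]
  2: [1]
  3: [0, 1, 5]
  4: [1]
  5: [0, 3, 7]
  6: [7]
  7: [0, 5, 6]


Visit 4, enqueue [1]
Visit 1, enqueue [2, 3]
Visit 2, enqueue []
Visit 3, enqueue [0, 5]
Visit 0, enqueue [7]
Visit 5, enqueue []
Visit 7, enqueue [6]
Visit 6, enqueue []

BFS order: [4, 1, 2, 3, 0, 5, 7, 6]


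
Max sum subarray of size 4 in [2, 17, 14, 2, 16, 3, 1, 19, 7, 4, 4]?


[0:4]: 35
[1:5]: 49
[2:6]: 35
[3:7]: 22
[4:8]: 39
[5:9]: 30
[6:10]: 31
[7:11]: 34

Max: 49 at [1:5]


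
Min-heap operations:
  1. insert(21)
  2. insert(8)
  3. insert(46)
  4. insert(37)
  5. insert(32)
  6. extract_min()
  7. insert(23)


insert(21) -> [21]
insert(8) -> [8, 21]
insert(46) -> [8, 21, 46]
insert(37) -> [8, 21, 46, 37]
insert(32) -> [8, 21, 46, 37, 32]
extract_min()->8, [21, 32, 46, 37]
insert(23) -> [21, 23, 46, 37, 32]

Final heap: [21, 23, 46, 37, 32]


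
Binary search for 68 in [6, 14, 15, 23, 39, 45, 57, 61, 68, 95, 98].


Step 1: lo=0, hi=10, mid=5, val=45
Step 2: lo=6, hi=10, mid=8, val=68

Found at index 8


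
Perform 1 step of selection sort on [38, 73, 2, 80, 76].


Initial: [38, 73, 2, 80, 76]
Step 1: min=2 at 2
  Swap: [2, 73, 38, 80, 76]

After 1 step: [2, 73, 38, 80, 76]


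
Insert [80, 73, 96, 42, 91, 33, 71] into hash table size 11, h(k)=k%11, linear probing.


Insert 80: h=3 -> slot 3
Insert 73: h=7 -> slot 7
Insert 96: h=8 -> slot 8
Insert 42: h=9 -> slot 9
Insert 91: h=3, 1 probes -> slot 4
Insert 33: h=0 -> slot 0
Insert 71: h=5 -> slot 5

Table: [33, None, None, 80, 91, 71, None, 73, 96, 42, None]


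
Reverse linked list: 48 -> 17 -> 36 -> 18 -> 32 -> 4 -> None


Step 1: curr=48, set curr.next=prev(None) | reversed so far: 48
Step 2: curr=17, set curr.next=prev(48) | reversed so far: 17 -> 48
Step 3: curr=36, set curr.next=prev(17) | reversed so far: 36 -> 17 -> 48
Step 4: curr=18, set curr.next=prev(36) | reversed so far: 18 -> 36 -> 17 -> 48
Step 5: curr=32, set curr.next=prev(18) | reversed so far: 32 -> 18 -> 36 -> 17 -> 48
Step 6: curr=4, set curr.next=prev(32) | reversed so far: 4 -> 32 -> 18 -> 36 -> 17 -> 48

4 -> 32 -> 18 -> 36 -> 17 -> 48 -> None


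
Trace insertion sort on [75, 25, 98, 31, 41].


Initial: [75, 25, 98, 31, 41]
Insert 25: [25, 75, 98, 31, 41]
Insert 98: [25, 75, 98, 31, 41]
Insert 31: [25, 31, 75, 98, 41]
Insert 41: [25, 31, 41, 75, 98]

Sorted: [25, 31, 41, 75, 98]


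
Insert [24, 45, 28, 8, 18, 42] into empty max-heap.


Insert 24: [24]
Insert 45: [45, 24]
Insert 28: [45, 24, 28]
Insert 8: [45, 24, 28, 8]
Insert 18: [45, 24, 28, 8, 18]
Insert 42: [45, 24, 42, 8, 18, 28]

Final heap: [45, 24, 42, 8, 18, 28]


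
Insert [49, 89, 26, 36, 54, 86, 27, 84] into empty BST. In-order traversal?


Insert 49: root
Insert 89: R from 49
Insert 26: L from 49
Insert 36: L from 49 -> R from 26
Insert 54: R from 49 -> L from 89
Insert 86: R from 49 -> L from 89 -> R from 54
Insert 27: L from 49 -> R from 26 -> L from 36
Insert 84: R from 49 -> L from 89 -> R from 54 -> L from 86

In-order: [26, 27, 36, 49, 54, 84, 86, 89]


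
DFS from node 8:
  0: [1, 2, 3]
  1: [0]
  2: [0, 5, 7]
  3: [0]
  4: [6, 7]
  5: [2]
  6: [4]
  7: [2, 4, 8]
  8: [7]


Visit 8, push [7]
Visit 7, push [4, 2]
Visit 2, push [5, 0]
Visit 0, push [3, 1]
Visit 1, push []
Visit 3, push []
Visit 5, push []
Visit 4, push [6]
Visit 6, push []

DFS order: [8, 7, 2, 0, 1, 3, 5, 4, 6]


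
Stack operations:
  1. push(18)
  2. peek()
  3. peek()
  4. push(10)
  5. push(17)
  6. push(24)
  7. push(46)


push(18) -> [18]
peek()->18
peek()->18
push(10) -> [18, 10]
push(17) -> [18, 10, 17]
push(24) -> [18, 10, 17, 24]
push(46) -> [18, 10, 17, 24, 46]

Final stack: [18, 10, 17, 24, 46]


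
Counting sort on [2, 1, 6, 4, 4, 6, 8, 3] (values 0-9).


Input: [2, 1, 6, 4, 4, 6, 8, 3]
Counts: [0, 1, 1, 1, 2, 0, 2, 0, 1, 0]

Sorted: [1, 2, 3, 4, 4, 6, 6, 8]


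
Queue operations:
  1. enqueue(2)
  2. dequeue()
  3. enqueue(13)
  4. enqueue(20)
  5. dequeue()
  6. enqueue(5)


enqueue(2) -> [2]
dequeue()->2, []
enqueue(13) -> [13]
enqueue(20) -> [13, 20]
dequeue()->13, [20]
enqueue(5) -> [20, 5]

Final queue: [20, 5]


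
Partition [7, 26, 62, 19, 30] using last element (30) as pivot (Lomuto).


Pivot: 30
  7 <= 30: advance i (no swap)
  26 <= 30: advance i (no swap)
  19 <= 30: swap -> [7, 26, 19, 62, 30]
Place pivot at 3: [7, 26, 19, 30, 62]

Partitioned: [7, 26, 19, 30, 62]


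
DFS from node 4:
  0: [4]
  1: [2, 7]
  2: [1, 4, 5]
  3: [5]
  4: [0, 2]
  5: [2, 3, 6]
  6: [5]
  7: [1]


Visit 4, push [2, 0]
Visit 0, push []
Visit 2, push [5, 1]
Visit 1, push [7]
Visit 7, push []
Visit 5, push [6, 3]
Visit 3, push []
Visit 6, push []

DFS order: [4, 0, 2, 1, 7, 5, 3, 6]


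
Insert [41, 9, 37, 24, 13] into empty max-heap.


Insert 41: [41]
Insert 9: [41, 9]
Insert 37: [41, 9, 37]
Insert 24: [41, 24, 37, 9]
Insert 13: [41, 24, 37, 9, 13]

Final heap: [41, 24, 37, 9, 13]


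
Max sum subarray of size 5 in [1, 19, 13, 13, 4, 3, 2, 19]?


[0:5]: 50
[1:6]: 52
[2:7]: 35
[3:8]: 41

Max: 52 at [1:6]


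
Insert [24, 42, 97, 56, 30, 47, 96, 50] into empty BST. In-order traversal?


Insert 24: root
Insert 42: R from 24
Insert 97: R from 24 -> R from 42
Insert 56: R from 24 -> R from 42 -> L from 97
Insert 30: R from 24 -> L from 42
Insert 47: R from 24 -> R from 42 -> L from 97 -> L from 56
Insert 96: R from 24 -> R from 42 -> L from 97 -> R from 56
Insert 50: R from 24 -> R from 42 -> L from 97 -> L from 56 -> R from 47

In-order: [24, 30, 42, 47, 50, 56, 96, 97]


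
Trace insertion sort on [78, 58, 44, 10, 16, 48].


Initial: [78, 58, 44, 10, 16, 48]
Insert 58: [58, 78, 44, 10, 16, 48]
Insert 44: [44, 58, 78, 10, 16, 48]
Insert 10: [10, 44, 58, 78, 16, 48]
Insert 16: [10, 16, 44, 58, 78, 48]
Insert 48: [10, 16, 44, 48, 58, 78]

Sorted: [10, 16, 44, 48, 58, 78]


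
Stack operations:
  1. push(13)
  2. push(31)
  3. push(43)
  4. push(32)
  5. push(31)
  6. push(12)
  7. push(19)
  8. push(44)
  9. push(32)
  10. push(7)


push(13) -> [13]
push(31) -> [13, 31]
push(43) -> [13, 31, 43]
push(32) -> [13, 31, 43, 32]
push(31) -> [13, 31, 43, 32, 31]
push(12) -> [13, 31, 43, 32, 31, 12]
push(19) -> [13, 31, 43, 32, 31, 12, 19]
push(44) -> [13, 31, 43, 32, 31, 12, 19, 44]
push(32) -> [13, 31, 43, 32, 31, 12, 19, 44, 32]
push(7) -> [13, 31, 43, 32, 31, 12, 19, 44, 32, 7]

Final stack: [13, 31, 43, 32, 31, 12, 19, 44, 32, 7]


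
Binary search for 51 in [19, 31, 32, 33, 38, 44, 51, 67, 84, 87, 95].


Step 1: lo=0, hi=10, mid=5, val=44
Step 2: lo=6, hi=10, mid=8, val=84
Step 3: lo=6, hi=7, mid=6, val=51

Found at index 6


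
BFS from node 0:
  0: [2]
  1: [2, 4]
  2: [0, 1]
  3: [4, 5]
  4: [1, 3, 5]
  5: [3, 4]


Visit 0, enqueue [2]
Visit 2, enqueue [1]
Visit 1, enqueue [4]
Visit 4, enqueue [3, 5]
Visit 3, enqueue []
Visit 5, enqueue []

BFS order: [0, 2, 1, 4, 3, 5]


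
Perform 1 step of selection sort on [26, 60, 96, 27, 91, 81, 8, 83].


Initial: [26, 60, 96, 27, 91, 81, 8, 83]
Step 1: min=8 at 6
  Swap: [8, 60, 96, 27, 91, 81, 26, 83]

After 1 step: [8, 60, 96, 27, 91, 81, 26, 83]


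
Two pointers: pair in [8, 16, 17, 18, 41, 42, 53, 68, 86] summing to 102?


lo=0(8)+hi=8(86)=94
lo=1(16)+hi=8(86)=102

Yes: 16+86=102


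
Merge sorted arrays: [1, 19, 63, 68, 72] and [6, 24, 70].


Take 1 from A
Take 6 from B
Take 19 from A
Take 24 from B
Take 63 from A
Take 68 from A
Take 70 from B

Merged: [1, 6, 19, 24, 63, 68, 70, 72]


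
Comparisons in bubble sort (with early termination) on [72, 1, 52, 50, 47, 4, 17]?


Algorithm: bubble sort (with early termination)
Input: [72, 1, 52, 50, 47, 4, 17]
Sorted: [1, 4, 17, 47, 50, 52, 72]

20


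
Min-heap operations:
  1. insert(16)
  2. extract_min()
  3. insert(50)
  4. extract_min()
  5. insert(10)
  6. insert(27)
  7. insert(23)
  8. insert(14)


insert(16) -> [16]
extract_min()->16, []
insert(50) -> [50]
extract_min()->50, []
insert(10) -> [10]
insert(27) -> [10, 27]
insert(23) -> [10, 27, 23]
insert(14) -> [10, 14, 23, 27]

Final heap: [10, 14, 23, 27]
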